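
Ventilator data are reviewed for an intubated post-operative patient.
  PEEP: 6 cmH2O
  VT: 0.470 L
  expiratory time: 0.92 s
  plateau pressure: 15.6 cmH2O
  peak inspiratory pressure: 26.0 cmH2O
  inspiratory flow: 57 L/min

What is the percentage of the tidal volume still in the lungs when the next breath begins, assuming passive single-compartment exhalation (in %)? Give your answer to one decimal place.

18.0

Flow: 57 L/min ÷ 60 = 0.95 L/s.
R = (PIP − Pplat)/V̇ = (26.0 − 15.6) / 0.95 = 10.4/0.95 = 10.947 cmH2O·s/L.
C = Vt/(Pplat − PEEP) = 470.0 / (15.6 − 6) = 470.0/9.6 = 48.958 mL/cmH2O.
τ = R × C = 10.947 × 0.04896 L/cmH2O = 0.536 s.
Fraction remaining at end-expiration = e^(−Te/τ) = e^(−0.92/0.536) = 0.1797 → 17.97%.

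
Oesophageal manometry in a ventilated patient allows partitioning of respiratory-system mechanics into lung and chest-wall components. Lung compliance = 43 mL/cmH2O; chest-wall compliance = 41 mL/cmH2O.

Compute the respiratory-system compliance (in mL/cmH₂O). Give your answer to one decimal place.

Lung and chest wall are elastances in series: 1/Crs = 1/CL + 1/Ccw.
1/Crs = 1/43 + 1/41 = 0.04765.
Crs = 20.986 mL/cmH2O.

21.0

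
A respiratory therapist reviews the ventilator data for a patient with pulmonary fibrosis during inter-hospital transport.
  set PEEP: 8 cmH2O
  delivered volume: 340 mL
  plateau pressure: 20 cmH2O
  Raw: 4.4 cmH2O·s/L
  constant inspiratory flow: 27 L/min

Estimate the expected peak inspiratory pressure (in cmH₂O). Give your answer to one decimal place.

22.0

Flow: 27 L/min ÷ 60 = 0.45 L/s.
PIP = Pplat + Raw × flow = 20 + 4.4 × 0.45 = 20 + 1.98 = 21.98 cmH2O.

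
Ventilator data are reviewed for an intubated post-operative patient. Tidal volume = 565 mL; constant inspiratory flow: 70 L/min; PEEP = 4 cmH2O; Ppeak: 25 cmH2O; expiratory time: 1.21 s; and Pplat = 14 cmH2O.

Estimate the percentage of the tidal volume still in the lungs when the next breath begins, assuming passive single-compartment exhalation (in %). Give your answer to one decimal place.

10.3

Flow: 70 L/min ÷ 60 = 1.1667 L/s.
R = (PIP − Pplat)/V̇ = (25 − 14) / 1.1667 = 11.0/1.1667 = 9.428 cmH2O·s/L.
C = Vt/(Pplat − PEEP) = 565.0 / (14 − 4) = 565.0/10.0 = 56.5 mL/cmH2O.
τ = R × C = 9.428 × 0.0565 L/cmH2O = 0.5327 s.
Fraction remaining at end-expiration = e^(−Te/τ) = e^(−1.21/0.5327) = 0.1032 → 10.32%.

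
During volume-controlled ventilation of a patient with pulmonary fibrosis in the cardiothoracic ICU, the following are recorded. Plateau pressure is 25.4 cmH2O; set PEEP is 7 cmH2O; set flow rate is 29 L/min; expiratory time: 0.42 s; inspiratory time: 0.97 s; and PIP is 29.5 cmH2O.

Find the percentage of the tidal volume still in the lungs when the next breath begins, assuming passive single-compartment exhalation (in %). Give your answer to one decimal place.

14.3

Flow: 29 L/min ÷ 60 = 0.4833 L/s.
Vt = flow × Ti = 0.4833 L/s × 0.97 s × 1000 mL/L = 468.8 mL.
R = (PIP − Pplat)/V̇ = (29.5 − 25.4) / 0.4833 = 4.1/0.4833 = 8.483 cmH2O·s/L.
C = Vt/(Pplat − PEEP) = 468.8 / (25.4 − 7) = 468.8/18.4 = 25.478 mL/cmH2O.
τ = R × C = 8.483 × 0.02548 L/cmH2O = 0.2161 s.
Fraction remaining at end-expiration = e^(−Te/τ) = e^(−0.42/0.2161) = 0.1432 → 14.32%.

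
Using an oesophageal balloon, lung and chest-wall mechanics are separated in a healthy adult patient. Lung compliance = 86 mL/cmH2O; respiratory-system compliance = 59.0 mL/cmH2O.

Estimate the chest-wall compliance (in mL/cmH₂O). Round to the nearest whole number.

1/Ccw = 1/Crs − 1/CL.
1/Ccw = 1/59.0 − 1/86 = 0.005321.
Ccw = 187.93 mL/cmH2O.

188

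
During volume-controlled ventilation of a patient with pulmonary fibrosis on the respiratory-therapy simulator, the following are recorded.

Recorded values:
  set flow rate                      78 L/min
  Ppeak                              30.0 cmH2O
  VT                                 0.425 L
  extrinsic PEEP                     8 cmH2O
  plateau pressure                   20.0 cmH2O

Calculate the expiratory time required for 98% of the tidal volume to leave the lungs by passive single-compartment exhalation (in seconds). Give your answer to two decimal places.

1.07

Flow: 78 L/min ÷ 60 = 1.3 L/s.
R = (PIP − Pplat)/V̇ = (30.0 − 20.0) / 1.3 = 10.0/1.3 = 7.692 cmH2O·s/L.
C = Vt/(Pplat − PEEP) = 425.0 / (20.0 − 8) = 425.0/12.0 = 35.417 mL/cmH2O.
τ = R × C = 7.692 × 0.03542 L/cmH2O = 0.2725 s.
t = −τ·ln(1 − 0.98) = −0.2725·ln(0.02) = 1.066 s.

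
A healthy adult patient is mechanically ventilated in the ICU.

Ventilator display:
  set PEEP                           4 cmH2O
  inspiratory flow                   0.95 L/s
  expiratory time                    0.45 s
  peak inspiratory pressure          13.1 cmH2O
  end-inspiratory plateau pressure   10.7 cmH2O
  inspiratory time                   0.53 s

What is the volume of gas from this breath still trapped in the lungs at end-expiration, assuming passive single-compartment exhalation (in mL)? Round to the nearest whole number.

Vt = flow × Ti = 0.95 L/s × 0.53 s × 1000 mL/L = 503.5 mL.
R = (PIP − Pplat)/V̇ = (13.1 − 10.7) / 0.95 = 2.4/0.95 = 2.526 cmH2O·s/L.
C = Vt/(Pplat − PEEP) = 503.5 / (10.7 − 4) = 503.5/6.7 = 75.149 mL/cmH2O.
τ = R × C = 2.526 × 0.07515 L/cmH2O = 0.1898 s.
Fraction remaining = e^(−Te/τ) = e^(−0.45/0.1898) = 0.0934.
Trapped volume = 503.5 × 0.0934 = 47.027 mL.

47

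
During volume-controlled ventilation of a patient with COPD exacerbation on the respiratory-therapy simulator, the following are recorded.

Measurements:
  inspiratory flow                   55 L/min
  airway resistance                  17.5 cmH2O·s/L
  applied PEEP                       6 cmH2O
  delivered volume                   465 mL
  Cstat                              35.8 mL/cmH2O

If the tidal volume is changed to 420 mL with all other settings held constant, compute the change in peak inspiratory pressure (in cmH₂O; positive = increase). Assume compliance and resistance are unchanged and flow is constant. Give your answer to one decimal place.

PIP = Vt/C + R·V̇ + PEEP (constant-flow equation of motion).
Only the elastic term changes: ΔPIP = ΔVt / C = (420 − 465) / 35.8 = -1.257 cmH2O.

-1.3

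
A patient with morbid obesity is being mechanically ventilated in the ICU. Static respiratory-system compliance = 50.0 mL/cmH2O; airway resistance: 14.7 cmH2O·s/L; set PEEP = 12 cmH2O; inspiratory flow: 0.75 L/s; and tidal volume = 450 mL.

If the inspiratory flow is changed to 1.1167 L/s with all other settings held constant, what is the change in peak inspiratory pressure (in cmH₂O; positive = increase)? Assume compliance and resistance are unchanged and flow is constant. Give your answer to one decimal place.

PIP = Vt/C + R·V̇ + PEEP (constant-flow equation of motion).
Only the resistive term changes: ΔPIP = R × ΔV̇ = 14.7 × (1.1167 − 0.75) = 14.7 × 0.3667 = 5.39 cmH2O.

5.4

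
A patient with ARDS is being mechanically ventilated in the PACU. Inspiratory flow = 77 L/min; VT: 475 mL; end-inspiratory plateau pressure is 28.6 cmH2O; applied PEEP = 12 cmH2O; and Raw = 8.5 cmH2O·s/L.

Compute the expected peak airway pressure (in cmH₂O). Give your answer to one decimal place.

Flow: 77 L/min ÷ 60 = 1.2833 L/s.
PIP = Pplat + Raw × flow = 28.6 + 8.5 × 1.2833 = 28.6 + 10.908 = 39.508 cmH2O.

39.5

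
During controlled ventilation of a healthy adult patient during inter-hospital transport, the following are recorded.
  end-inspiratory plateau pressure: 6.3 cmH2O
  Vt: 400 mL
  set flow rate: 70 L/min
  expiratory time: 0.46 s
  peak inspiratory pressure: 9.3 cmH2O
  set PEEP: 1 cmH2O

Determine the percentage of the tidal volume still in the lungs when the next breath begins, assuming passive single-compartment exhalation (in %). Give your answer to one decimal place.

9.3

Flow: 70 L/min ÷ 60 = 1.1667 L/s.
R = (PIP − Pplat)/V̇ = (9.3 − 6.3) / 1.1667 = 3.0/1.1667 = 2.571 cmH2O·s/L.
C = Vt/(Pplat − PEEP) = 400.0 / (6.3 − 1) = 400.0/5.3 = 75.472 mL/cmH2O.
τ = R × C = 2.571 × 0.07547 L/cmH2O = 0.194 s.
Fraction remaining at end-expiration = e^(−Te/τ) = e^(−0.46/0.194) = 0.09337 → 9.337%.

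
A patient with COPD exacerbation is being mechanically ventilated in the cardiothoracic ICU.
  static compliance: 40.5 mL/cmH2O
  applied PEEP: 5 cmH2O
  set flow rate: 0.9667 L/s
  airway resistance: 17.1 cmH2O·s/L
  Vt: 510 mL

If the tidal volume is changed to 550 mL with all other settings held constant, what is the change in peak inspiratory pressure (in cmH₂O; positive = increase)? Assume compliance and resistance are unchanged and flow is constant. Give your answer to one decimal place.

PIP = Vt/C + R·V̇ + PEEP (constant-flow equation of motion).
Only the elastic term changes: ΔPIP = ΔVt / C = (550 − 510) / 40.5 = 0.9877 cmH2O.

1.0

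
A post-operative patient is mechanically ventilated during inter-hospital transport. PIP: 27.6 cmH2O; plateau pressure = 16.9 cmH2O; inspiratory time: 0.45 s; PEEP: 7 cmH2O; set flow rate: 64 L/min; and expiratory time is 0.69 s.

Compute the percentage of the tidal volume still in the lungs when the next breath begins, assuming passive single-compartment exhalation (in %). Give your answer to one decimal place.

Flow: 64 L/min ÷ 60 = 1.0667 L/s.
Vt = flow × Ti = 1.0667 L/s × 0.45 s × 1000 mL/L = 480.02 mL.
R = (PIP − Pplat)/V̇ = (27.6 − 16.9) / 1.0667 = 10.7/1.0667 = 10.031 cmH2O·s/L.
C = Vt/(Pplat − PEEP) = 480.02 / (16.9 − 7) = 480.02/9.9 = 48.487 mL/cmH2O.
τ = R × C = 10.031 × 0.04849 L/cmH2O = 0.4864 s.
Fraction remaining at end-expiration = e^(−Te/τ) = e^(−0.69/0.4864) = 0.2421 → 24.21%.

24.2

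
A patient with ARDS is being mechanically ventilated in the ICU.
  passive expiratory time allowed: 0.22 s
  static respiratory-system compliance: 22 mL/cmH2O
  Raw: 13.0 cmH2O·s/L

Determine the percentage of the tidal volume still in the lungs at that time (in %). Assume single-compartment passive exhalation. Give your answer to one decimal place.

τ = R × C = 13.0 × 22 mL/cmH2O = 13.0 × 0.022 L/cmH2O = 0.286 s.
Passive exhalation: V(t)/V₀ = e^(−t/τ) = e^(−0.22/0.286) = 0.4634.
Fraction remaining = 0.4634 → 46.34%.

46.3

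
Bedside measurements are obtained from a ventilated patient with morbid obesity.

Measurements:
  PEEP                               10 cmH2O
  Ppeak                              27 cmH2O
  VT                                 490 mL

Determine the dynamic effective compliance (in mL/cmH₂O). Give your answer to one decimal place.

28.8

Dynamic compliance = Vt / (PIP − PEEP) = 490 / (27 − 10) = 490 / 17.0 = 28.824 mL/cmH2O.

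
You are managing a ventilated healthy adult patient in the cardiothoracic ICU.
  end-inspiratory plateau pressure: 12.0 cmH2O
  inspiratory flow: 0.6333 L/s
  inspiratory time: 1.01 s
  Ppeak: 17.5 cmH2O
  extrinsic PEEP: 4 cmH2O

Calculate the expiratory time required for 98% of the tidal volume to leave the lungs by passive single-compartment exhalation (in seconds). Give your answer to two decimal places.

Vt = flow × Ti = 0.6333 L/s × 1.01 s × 1000 mL/L = 639.63 mL.
R = (PIP − Pplat)/V̇ = (17.5 − 12.0) / 0.6333 = 5.5/0.6333 = 8.685 cmH2O·s/L.
C = Vt/(Pplat − PEEP) = 639.63 / (12.0 − 4) = 639.63/8.0 = 79.954 mL/cmH2O.
τ = R × C = 8.685 × 0.07995 L/cmH2O = 0.6944 s.
t = −τ·ln(1 − 0.98) = −0.6944·ln(0.02) = 2.717 s.

2.72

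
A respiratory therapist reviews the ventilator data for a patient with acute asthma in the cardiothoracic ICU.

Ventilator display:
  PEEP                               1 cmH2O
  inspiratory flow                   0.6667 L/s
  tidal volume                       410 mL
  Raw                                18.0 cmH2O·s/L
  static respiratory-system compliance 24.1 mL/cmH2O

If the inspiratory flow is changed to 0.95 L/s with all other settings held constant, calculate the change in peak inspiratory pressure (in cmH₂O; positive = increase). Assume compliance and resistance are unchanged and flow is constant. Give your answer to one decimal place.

5.1

PIP = Vt/C + R·V̇ + PEEP (constant-flow equation of motion).
Only the resistive term changes: ΔPIP = R × ΔV̇ = 18.0 × (0.95 − 0.6667) = 18.0 × 0.2833 = 5.099 cmH2O.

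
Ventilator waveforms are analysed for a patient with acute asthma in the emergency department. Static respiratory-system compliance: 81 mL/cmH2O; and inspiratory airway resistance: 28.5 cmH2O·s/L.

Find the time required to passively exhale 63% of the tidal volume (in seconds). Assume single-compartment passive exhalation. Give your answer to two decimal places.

τ = R × C = 28.5 × 81 mL/cmH2O = 28.5 × 0.081 L/cmH2O = 2.309 s.
Exhaled fraction f = 1 − e^(−t/τ) → t = −τ·ln(1 − f) = −2.309·ln(0.37) = 2.296 s.

2.30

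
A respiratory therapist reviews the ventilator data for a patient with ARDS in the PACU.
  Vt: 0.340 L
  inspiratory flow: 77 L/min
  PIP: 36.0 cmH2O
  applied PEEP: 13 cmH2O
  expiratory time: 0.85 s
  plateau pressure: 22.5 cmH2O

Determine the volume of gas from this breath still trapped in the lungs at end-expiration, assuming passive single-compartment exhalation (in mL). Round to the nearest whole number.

Flow: 77 L/min ÷ 60 = 1.2833 L/s.
R = (PIP − Pplat)/V̇ = (36.0 − 22.5) / 1.2833 = 13.5/1.2833 = 10.52 cmH2O·s/L.
C = Vt/(Pplat − PEEP) = 340.0 / (22.5 − 13) = 340.0/9.5 = 35.789 mL/cmH2O.
τ = R × C = 10.52 × 0.03579 L/cmH2O = 0.3765 s.
Fraction remaining = e^(−Te/τ) = e^(−0.85/0.3765) = 0.1046.
Trapped volume = 340.0 × 0.1046 = 35.564 mL.

36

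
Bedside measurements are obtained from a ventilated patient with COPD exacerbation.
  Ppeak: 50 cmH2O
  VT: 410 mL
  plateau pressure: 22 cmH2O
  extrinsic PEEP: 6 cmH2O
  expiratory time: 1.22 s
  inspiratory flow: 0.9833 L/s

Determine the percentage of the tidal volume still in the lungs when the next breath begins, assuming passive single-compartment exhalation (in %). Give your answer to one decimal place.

R = (PIP − Pplat)/V̇ = (50 − 22) / 0.9833 = 28.0/0.9833 = 28.476 cmH2O·s/L.
C = Vt/(Pplat − PEEP) = 410.0 / (22 − 6) = 410.0/16.0 = 25.625 mL/cmH2O.
τ = R × C = 28.476 × 0.02563 L/cmH2O = 0.7298 s.
Fraction remaining at end-expiration = e^(−Te/τ) = e^(−1.22/0.7298) = 0.1879 → 18.79%.

18.8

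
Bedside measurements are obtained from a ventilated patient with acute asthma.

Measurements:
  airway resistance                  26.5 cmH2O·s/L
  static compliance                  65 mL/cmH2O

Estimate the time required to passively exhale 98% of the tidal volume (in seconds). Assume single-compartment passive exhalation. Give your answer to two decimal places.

τ = R × C = 26.5 × 65 mL/cmH2O = 26.5 × 0.065 L/cmH2O = 1.723 s.
Exhaled fraction f = 1 − e^(−t/τ) → t = −τ·ln(1 − f) = −1.723·ln(0.02) = 6.74 s.

6.74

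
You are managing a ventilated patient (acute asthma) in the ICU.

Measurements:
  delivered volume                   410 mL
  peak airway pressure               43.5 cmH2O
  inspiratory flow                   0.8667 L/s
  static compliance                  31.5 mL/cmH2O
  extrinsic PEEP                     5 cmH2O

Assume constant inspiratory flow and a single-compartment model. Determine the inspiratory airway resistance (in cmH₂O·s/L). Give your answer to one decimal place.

Equation of motion (constant flow): PIP = Vt/C + R·V̇ + PEEP.
R·V̇ = PIP − Vt/C − PEEP = 43.5 − 410/31.5 − 5 = 43.5 − 13.016 − 5 = 25.484 cmH2O.
R = 25.484 / 0.8667 = 29.403 cmH2O·s/L.

29.4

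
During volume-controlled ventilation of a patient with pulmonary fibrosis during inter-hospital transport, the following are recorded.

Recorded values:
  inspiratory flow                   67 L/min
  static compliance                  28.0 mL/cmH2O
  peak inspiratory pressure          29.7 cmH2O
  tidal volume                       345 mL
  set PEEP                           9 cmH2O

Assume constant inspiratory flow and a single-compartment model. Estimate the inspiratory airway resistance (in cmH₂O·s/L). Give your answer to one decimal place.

7.5

Flow: 67 L/min ÷ 60 = 1.1167 L/s.
Equation of motion (constant flow): PIP = Vt/C + R·V̇ + PEEP.
R·V̇ = PIP − Vt/C − PEEP = 29.7 − 345/28.0 − 9 = 29.7 − 12.321 − 9 = 8.379 cmH2O.
R = 8.379 / 1.1167 = 7.503 cmH2O·s/L.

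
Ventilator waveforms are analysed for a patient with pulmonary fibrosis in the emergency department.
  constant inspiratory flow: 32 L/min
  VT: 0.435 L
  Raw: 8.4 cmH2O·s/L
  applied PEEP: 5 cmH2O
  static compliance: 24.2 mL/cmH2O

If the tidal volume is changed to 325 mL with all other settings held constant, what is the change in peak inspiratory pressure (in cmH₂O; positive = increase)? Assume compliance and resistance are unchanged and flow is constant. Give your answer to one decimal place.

PIP = Vt/C + R·V̇ + PEEP (constant-flow equation of motion).
Only the elastic term changes: ΔPIP = ΔVt / C = (325 − 435) / 24.2 = -4.545 cmH2O.

-4.5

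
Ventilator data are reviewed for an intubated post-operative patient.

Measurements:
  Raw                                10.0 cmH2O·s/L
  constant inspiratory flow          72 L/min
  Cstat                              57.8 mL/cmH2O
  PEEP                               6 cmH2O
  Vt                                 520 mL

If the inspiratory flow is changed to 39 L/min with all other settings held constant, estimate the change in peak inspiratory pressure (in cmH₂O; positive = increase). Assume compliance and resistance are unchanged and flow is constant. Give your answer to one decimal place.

-5.5

Flow: 72 L/min ÷ 60 = 1.2 L/s.
New flow: 39 L/min ÷ 60 = 0.65 L/s.
PIP = Vt/C + R·V̇ + PEEP (constant-flow equation of motion).
Only the resistive term changes: ΔPIP = R × ΔV̇ = 10.0 × (0.65 − 1.2) = 10.0 × -0.55 = -5.5 cmH2O.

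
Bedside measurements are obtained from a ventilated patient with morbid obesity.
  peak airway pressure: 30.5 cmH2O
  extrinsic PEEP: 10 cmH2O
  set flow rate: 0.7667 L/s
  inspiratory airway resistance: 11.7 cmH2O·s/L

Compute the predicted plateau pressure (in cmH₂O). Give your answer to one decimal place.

Pplat = PIP − Raw × flow = 30.5 − 11.7 × 0.7667 = 30.5 − 8.97 = 21.53 cmH2O.

21.5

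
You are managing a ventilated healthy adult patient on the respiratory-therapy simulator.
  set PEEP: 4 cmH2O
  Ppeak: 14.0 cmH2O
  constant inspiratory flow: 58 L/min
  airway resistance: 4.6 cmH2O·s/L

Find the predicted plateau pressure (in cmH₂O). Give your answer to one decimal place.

Flow: 58 L/min ÷ 60 = 0.9667 L/s.
Pplat = PIP − Raw × flow = 14.0 − 4.6 × 0.9667 = 14.0 − 4.447 = 9.553 cmH2O.

9.6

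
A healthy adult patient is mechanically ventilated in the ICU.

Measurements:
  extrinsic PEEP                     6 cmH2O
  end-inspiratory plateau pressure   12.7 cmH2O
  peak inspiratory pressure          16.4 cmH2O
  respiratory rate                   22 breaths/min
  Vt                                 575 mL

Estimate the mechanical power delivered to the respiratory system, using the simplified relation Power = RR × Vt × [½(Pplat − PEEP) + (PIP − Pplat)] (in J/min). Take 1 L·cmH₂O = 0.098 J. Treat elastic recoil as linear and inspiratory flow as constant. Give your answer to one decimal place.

8.7

Per-breath work = Vt × [½(Pplat−PEEP) + (PIP−Pplat)] = 0.575 × [0.5×6.7 + 3.7] = 0.575 × 7.05 = 4.054 L·cmH2O.
Power = 22 × 4.054 = 89.188 L·cmH2O/min.
× 0.098 J/(L·cmH2O) → 8.74 J/min.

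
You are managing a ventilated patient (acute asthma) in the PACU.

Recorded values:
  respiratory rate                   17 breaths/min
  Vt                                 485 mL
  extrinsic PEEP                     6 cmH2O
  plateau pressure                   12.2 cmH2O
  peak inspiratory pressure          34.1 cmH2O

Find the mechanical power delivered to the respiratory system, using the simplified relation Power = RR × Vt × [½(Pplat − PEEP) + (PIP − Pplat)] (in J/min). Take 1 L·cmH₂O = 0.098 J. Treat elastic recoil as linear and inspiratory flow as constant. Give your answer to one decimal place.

Per-breath work = Vt × [½(Pplat−PEEP) + (PIP−Pplat)] = 0.485 × [0.5×6.2 + 21.9] = 0.485 × 25.0 = 12.125 L·cmH2O.
Power = 17 × 12.125 = 206.13 L·cmH2O/min.
× 0.098 J/(L·cmH2O) → 20.201 J/min.

20.2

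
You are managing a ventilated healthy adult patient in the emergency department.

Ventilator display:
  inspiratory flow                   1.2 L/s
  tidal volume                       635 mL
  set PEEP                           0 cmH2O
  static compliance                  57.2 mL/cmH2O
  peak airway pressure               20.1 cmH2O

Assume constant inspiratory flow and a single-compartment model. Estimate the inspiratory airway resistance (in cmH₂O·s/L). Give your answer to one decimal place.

Equation of motion (constant flow): PIP = Vt/C + R·V̇ + PEEP.
R·V̇ = PIP − Vt/C − PEEP = 20.1 − 635/57.2 − 0 = 20.1 − 11.101 − 0 = 8.999 cmH2O.
R = 8.999 / 1.2 = 7.499 cmH2O·s/L.

7.5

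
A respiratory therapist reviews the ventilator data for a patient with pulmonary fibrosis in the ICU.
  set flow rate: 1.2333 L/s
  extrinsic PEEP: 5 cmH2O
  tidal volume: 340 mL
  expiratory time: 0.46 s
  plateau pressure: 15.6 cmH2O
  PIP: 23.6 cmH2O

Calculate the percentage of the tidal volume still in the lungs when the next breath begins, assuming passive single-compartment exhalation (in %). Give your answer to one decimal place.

R = (PIP − Pplat)/V̇ = (23.6 − 15.6) / 1.2333 = 8.0/1.2333 = 6.487 cmH2O·s/L.
C = Vt/(Pplat − PEEP) = 340.0 / (15.6 − 5) = 340.0/10.6 = 32.075 mL/cmH2O.
τ = R × C = 6.487 × 0.03208 L/cmH2O = 0.2081 s.
Fraction remaining at end-expiration = e^(−Te/τ) = e^(−0.46/0.2081) = 0.1096 → 10.96%.

11.0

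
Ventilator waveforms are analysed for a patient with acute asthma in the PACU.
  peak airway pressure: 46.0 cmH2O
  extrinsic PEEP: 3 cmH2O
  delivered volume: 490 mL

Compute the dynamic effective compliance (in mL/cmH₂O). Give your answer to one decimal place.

11.4

Dynamic compliance = Vt / (PIP − PEEP) = 490 / (46.0 − 3) = 490 / 43.0 = 11.395 mL/cmH2O.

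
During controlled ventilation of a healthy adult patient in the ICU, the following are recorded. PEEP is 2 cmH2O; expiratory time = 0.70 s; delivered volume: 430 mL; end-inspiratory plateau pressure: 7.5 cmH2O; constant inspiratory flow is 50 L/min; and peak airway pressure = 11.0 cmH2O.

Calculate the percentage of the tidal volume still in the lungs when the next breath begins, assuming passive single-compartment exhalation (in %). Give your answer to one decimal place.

Flow: 50 L/min ÷ 60 = 0.8333 L/s.
R = (PIP − Pplat)/V̇ = (11.0 − 7.5) / 0.8333 = 3.5/0.8333 = 4.2 cmH2O·s/L.
C = Vt/(Pplat − PEEP) = 430.0 / (7.5 − 2) = 430.0/5.5 = 78.182 mL/cmH2O.
τ = R × C = 4.2 × 0.07818 L/cmH2O = 0.3284 s.
Fraction remaining at end-expiration = e^(−Te/τ) = e^(−0.70/0.3284) = 0.1187 → 11.87%.

11.9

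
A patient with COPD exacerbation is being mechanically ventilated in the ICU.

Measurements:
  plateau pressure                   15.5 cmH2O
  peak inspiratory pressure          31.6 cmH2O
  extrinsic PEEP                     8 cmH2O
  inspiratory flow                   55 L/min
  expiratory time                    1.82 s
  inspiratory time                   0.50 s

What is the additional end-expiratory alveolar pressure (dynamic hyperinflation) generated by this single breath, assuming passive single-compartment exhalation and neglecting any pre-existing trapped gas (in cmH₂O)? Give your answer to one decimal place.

1.4

Flow: 55 L/min ÷ 60 = 0.9167 L/s.
Vt = flow × Ti = 0.9167 L/s × 0.50 s × 1000 mL/L = 458.35 mL.
R = (PIP − Pplat)/V̇ = (31.6 − 15.5) / 0.9167 = 16.1/0.9167 = 17.563 cmH2O·s/L.
C = Vt/(Pplat − PEEP) = 458.35 / (15.5 − 8) = 458.35/7.5 = 61.113 mL/cmH2O.
τ = R × C = 17.563 × 0.06111 L/cmH2O = 1.073 s.
Fraction remaining = e^(−Te/τ) = e^(−1.82/1.073) = 0.1834; trapped volume = 458.35 × 0.1834 = 84.061 mL.
Additional alveolar pressure from trapping ≈ V_trapped / C = 84.061 / 61.113 = 1.376 cmH2O.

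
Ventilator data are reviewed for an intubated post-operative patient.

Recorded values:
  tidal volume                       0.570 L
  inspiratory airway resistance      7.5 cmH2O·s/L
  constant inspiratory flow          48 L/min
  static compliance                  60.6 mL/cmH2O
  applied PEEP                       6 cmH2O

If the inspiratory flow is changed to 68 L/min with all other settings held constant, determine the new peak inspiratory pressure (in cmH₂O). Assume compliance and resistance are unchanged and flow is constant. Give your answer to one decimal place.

23.9

Flow: 48 L/min ÷ 60 = 0.8 L/s.
New flow: 68 L/min ÷ 60 = 1.1333 L/s.
PIP = Vt/C + R·V̇ + PEEP (constant-flow equation of motion).
Only the resistive term changes: ΔPIP = R × ΔV̇ = 7.5 × (1.1333 − 0.8) = 7.5 × 0.3333 = 2.5 cmH2O.
Original PIP = 570/60.6 + 7.5×0.8 + 6 = 21.406 cmH2O; new PIP = 21.406 + (2.5) = 23.906 cmH2O.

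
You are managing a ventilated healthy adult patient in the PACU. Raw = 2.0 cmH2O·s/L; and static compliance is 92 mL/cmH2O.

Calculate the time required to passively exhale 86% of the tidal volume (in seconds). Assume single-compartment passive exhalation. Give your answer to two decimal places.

0.36

τ = R × C = 2.0 × 92 mL/cmH2O = 2.0 × 0.092 L/cmH2O = 0.184 s.
Exhaled fraction f = 1 − e^(−t/τ) → t = −τ·ln(1 − f) = −0.184·ln(0.14) = 0.3618 s.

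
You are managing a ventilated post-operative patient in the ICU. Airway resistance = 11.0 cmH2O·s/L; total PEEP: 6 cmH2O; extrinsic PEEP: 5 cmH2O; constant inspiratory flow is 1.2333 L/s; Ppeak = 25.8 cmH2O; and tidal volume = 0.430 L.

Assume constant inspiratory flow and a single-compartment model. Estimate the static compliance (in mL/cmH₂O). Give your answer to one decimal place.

69.0

Total PEEP = 6 cmH2O (set 5 + intrinsic 1); this is the baseline alveolar pressure.
Equation of motion (constant flow): PIP = Vt/C + R·V̇ + PEEP.
Vt/C = PIP − R·V̇ − PEEP = 25.8 − 11.0×1.2333 − 6 = 25.8 − 13.566 − 6 = 6.234 cmH2O.
C = Vt / 6.234 = 430 / 6.234 = 68.977 mL/cmH2O.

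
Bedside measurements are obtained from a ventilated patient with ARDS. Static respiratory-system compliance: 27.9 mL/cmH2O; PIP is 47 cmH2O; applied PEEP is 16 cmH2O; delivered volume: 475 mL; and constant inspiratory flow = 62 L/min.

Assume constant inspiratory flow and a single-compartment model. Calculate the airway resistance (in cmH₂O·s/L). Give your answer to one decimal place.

Flow: 62 L/min ÷ 60 = 1.0333 L/s.
Equation of motion (constant flow): PIP = Vt/C + R·V̇ + PEEP.
R·V̇ = PIP − Vt/C − PEEP = 47 − 475/27.9 − 16 = 47 − 17.025 − 16 = 13.975 cmH2O.
R = 13.975 / 1.0333 = 13.525 cmH2O·s/L.

13.5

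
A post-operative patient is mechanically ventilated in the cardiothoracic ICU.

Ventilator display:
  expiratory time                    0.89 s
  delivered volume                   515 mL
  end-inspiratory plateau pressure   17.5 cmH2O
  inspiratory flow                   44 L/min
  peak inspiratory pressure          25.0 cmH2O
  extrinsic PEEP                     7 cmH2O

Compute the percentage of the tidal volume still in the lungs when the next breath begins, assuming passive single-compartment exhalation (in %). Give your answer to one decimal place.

Flow: 44 L/min ÷ 60 = 0.7333 L/s.
R = (PIP − Pplat)/V̇ = (25.0 − 17.5) / 0.7333 = 7.5/0.7333 = 10.228 cmH2O·s/L.
C = Vt/(Pplat − PEEP) = 515.0 / (17.5 − 7) = 515.0/10.5 = 49.048 mL/cmH2O.
τ = R × C = 10.228 × 0.04905 L/cmH2O = 0.5017 s.
Fraction remaining at end-expiration = e^(−Te/τ) = e^(−0.89/0.5017) = 0.1697 → 16.97%.

17.0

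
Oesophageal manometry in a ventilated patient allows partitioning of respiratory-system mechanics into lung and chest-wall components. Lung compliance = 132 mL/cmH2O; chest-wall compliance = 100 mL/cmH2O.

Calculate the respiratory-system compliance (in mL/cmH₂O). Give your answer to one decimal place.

56.9

Lung and chest wall are elastances in series: 1/Crs = 1/CL + 1/Ccw.
1/Crs = 1/132 + 1/100 = 0.01758.
Crs = 56.883 mL/cmH2O.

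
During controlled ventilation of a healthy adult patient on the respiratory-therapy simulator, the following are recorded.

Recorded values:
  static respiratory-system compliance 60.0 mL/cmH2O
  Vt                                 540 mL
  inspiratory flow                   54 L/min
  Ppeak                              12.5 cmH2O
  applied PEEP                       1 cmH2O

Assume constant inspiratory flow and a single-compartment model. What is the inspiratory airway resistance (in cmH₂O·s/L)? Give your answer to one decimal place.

2.8

Flow: 54 L/min ÷ 60 = 0.9 L/s.
Equation of motion (constant flow): PIP = Vt/C + R·V̇ + PEEP.
R·V̇ = PIP − Vt/C − PEEP = 12.5 − 540/60.0 − 1 = 12.5 − 9.0 − 1 = 2.5 cmH2O.
R = 2.5 / 0.9 = 2.778 cmH2O·s/L.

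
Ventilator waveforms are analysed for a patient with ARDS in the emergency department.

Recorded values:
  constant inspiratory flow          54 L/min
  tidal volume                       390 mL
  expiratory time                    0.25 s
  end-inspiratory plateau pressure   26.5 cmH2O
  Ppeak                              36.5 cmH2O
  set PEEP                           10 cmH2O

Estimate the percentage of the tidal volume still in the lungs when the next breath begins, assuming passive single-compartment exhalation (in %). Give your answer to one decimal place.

38.6

Flow: 54 L/min ÷ 60 = 0.9 L/s.
R = (PIP − Pplat)/V̇ = (36.5 − 26.5) / 0.9 = 10.0/0.9 = 11.111 cmH2O·s/L.
C = Vt/(Pplat − PEEP) = 390.0 / (26.5 − 10) = 390.0/16.5 = 23.636 mL/cmH2O.
τ = R × C = 11.111 × 0.02364 L/cmH2O = 0.2627 s.
Fraction remaining at end-expiration = e^(−Te/τ) = e^(−0.25/0.2627) = 0.3861 → 38.61%.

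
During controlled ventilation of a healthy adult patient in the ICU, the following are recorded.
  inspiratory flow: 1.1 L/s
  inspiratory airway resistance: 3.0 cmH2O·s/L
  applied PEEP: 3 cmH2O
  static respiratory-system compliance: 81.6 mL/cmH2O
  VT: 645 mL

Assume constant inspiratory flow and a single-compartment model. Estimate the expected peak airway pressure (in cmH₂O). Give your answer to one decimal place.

14.2

Equation of motion (constant flow): PIP = Vt/C + R·V̇ + PEEP.
PIP = 645/81.6 + 3.0×1.1 + 3 = 7.904 + 3.3 + 3 = 14.204 cmH2O.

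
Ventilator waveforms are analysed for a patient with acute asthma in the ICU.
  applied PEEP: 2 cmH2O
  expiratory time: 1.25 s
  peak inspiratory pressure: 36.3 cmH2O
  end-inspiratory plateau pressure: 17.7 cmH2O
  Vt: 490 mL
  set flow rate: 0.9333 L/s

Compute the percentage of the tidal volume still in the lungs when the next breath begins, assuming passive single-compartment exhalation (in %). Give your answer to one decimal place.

13.4

R = (PIP − Pplat)/V̇ = (36.3 − 17.7) / 0.9333 = 18.6/0.9333 = 19.929 cmH2O·s/L.
C = Vt/(Pplat − PEEP) = 490.0 / (17.7 − 2) = 490.0/15.7 = 31.21 mL/cmH2O.
τ = R × C = 19.929 × 0.03121 L/cmH2O = 0.622 s.
Fraction remaining at end-expiration = e^(−Te/τ) = e^(−1.25/0.622) = 0.134 → 13.4%.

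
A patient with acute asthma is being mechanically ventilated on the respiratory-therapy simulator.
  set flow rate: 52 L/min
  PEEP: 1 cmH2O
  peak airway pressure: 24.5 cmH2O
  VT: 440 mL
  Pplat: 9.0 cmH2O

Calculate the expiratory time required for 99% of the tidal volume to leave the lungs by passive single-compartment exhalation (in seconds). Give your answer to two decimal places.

Flow: 52 L/min ÷ 60 = 0.8667 L/s.
R = (PIP − Pplat)/V̇ = (24.5 − 9.0) / 0.8667 = 15.5/0.8667 = 17.884 cmH2O·s/L.
C = Vt/(Pplat − PEEP) = 440.0 / (9.0 − 1) = 440.0/8.0 = 55.0 mL/cmH2O.
τ = R × C = 17.884 × 0.055 L/cmH2O = 0.9836 s.
t = −τ·ln(1 − 0.99) = −0.9836·ln(0.01) = 4.53 s.

4.53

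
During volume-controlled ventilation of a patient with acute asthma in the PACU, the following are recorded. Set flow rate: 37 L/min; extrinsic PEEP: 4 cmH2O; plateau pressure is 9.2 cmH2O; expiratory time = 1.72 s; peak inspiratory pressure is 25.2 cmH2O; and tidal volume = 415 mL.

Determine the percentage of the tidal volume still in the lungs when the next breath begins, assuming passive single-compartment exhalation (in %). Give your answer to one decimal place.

Flow: 37 L/min ÷ 60 = 0.6167 L/s.
R = (PIP − Pplat)/V̇ = (25.2 − 9.2) / 0.6167 = 16.0/0.6167 = 25.945 cmH2O·s/L.
C = Vt/(Pplat − PEEP) = 415.0 / (9.2 − 4) = 415.0/5.2 = 79.808 mL/cmH2O.
τ = R × C = 25.945 × 0.07981 L/cmH2O = 2.071 s.
Fraction remaining at end-expiration = e^(−Te/τ) = e^(−1.72/2.071) = 0.4358 → 43.58%.

43.6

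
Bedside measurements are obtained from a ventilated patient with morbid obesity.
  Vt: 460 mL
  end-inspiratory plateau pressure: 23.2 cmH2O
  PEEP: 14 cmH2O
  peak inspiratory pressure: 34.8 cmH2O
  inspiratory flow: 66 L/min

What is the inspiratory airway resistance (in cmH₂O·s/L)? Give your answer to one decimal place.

Flow: 66 L/min ÷ 60 = 1.1 L/s.
Raw = (PIP − Pplat) / flow = (34.8 − 23.2) / 1.1 = 11.6 / 1.1 = 10.545 cmH2O·s/L.

10.5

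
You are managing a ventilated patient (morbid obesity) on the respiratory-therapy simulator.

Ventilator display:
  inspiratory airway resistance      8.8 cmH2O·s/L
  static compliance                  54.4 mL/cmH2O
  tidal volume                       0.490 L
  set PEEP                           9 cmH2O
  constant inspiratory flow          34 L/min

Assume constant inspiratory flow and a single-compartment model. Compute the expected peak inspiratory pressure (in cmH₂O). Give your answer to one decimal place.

23.0

Flow: 34 L/min ÷ 60 = 0.5667 L/s.
Equation of motion (constant flow): PIP = Vt/C + R·V̇ + PEEP.
PIP = 490/54.4 + 8.8×0.5667 + 9 = 9.007 + 4.987 + 9 = 22.994 cmH2O.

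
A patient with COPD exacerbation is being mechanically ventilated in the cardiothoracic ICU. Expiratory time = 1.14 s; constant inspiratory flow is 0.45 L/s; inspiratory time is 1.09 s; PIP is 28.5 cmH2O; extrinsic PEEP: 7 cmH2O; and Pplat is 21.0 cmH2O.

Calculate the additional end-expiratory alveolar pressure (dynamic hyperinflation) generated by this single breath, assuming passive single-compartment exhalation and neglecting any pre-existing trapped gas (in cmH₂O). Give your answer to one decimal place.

2.0

Vt = flow × Ti = 0.45 L/s × 1.09 s × 1000 mL/L = 490.5 mL.
R = (PIP − Pplat)/V̇ = (28.5 − 21.0) / 0.45 = 7.5/0.45 = 16.667 cmH2O·s/L.
C = Vt/(Pplat − PEEP) = 490.5 / (21.0 − 7) = 490.5/14.0 = 35.036 mL/cmH2O.
τ = R × C = 16.667 × 0.03504 L/cmH2O = 0.584 s.
Fraction remaining = e^(−Te/τ) = e^(−1.14/0.584) = 0.142; trapped volume = 490.5 × 0.142 = 69.651 mL.
Additional alveolar pressure from trapping ≈ V_trapped / C = 69.651 / 35.036 = 1.988 cmH2O.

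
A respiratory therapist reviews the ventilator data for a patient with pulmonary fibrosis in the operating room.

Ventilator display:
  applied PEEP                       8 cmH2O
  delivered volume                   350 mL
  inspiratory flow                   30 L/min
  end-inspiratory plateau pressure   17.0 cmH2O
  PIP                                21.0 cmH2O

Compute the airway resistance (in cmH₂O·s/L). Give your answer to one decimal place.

Flow: 30 L/min ÷ 60 = 0.5 L/s.
Raw = (PIP − Pplat) / flow = (21.0 − 17.0) / 0.5 = 4.0 / 0.5 = 8.0 cmH2O·s/L.

8.0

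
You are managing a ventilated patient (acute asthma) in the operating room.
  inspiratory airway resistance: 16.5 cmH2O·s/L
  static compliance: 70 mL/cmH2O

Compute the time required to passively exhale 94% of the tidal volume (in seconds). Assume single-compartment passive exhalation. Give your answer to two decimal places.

3.25

τ = R × C = 16.5 × 70 mL/cmH2O = 16.5 × 0.070 L/cmH2O = 1.155 s.
Exhaled fraction f = 1 − e^(−t/τ) → t = −τ·ln(1 − f) = −1.155·ln(0.06) = 3.249 s.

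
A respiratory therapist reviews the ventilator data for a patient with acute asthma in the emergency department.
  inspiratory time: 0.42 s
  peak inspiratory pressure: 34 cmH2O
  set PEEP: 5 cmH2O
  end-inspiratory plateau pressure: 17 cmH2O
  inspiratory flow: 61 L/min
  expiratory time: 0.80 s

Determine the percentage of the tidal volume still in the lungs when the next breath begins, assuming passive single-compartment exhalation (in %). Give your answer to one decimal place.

26.1

Flow: 61 L/min ÷ 60 = 1.0167 L/s.
Vt = flow × Ti = 1.0167 L/s × 0.42 s × 1000 mL/L = 427.01 mL.
R = (PIP − Pplat)/V̇ = (34 − 17) / 1.0167 = 17.0/1.0167 = 16.721 cmH2O·s/L.
C = Vt/(Pplat − PEEP) = 427.01 / (17 − 5) = 427.01/12.0 = 35.584 mL/cmH2O.
τ = R × C = 16.721 × 0.03558 L/cmH2O = 0.5949 s.
Fraction remaining at end-expiration = e^(−Te/τ) = e^(−0.80/0.5949) = 0.2606 → 26.06%.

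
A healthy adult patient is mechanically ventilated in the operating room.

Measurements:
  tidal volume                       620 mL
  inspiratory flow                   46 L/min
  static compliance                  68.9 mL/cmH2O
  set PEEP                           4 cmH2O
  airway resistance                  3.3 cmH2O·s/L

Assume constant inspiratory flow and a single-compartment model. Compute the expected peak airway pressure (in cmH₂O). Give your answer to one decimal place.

15.5

Flow: 46 L/min ÷ 60 = 0.7667 L/s.
Equation of motion (constant flow): PIP = Vt/C + R·V̇ + PEEP.
PIP = 620/68.9 + 3.3×0.7667 + 4 = 8.999 + 2.53 + 4 = 15.529 cmH2O.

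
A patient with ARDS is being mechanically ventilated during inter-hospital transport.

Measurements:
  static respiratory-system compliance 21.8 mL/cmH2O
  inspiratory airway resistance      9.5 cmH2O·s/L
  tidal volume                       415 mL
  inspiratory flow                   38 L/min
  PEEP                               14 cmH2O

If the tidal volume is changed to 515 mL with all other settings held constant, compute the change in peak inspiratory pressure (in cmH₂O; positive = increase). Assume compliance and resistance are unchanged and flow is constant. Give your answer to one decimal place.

PIP = Vt/C + R·V̇ + PEEP (constant-flow equation of motion).
Only the elastic term changes: ΔPIP = ΔVt / C = (515 − 415) / 21.8 = 4.587 cmH2O.

4.6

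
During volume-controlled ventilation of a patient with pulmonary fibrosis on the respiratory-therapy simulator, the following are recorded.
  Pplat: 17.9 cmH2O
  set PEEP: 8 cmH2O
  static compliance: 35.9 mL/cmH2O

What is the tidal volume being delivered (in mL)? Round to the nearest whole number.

355

Vt = Cstat × (Pplat − PEEP) = 35.9 × (17.9 − 8) = 35.9 × 9.9 = 355.41 mL.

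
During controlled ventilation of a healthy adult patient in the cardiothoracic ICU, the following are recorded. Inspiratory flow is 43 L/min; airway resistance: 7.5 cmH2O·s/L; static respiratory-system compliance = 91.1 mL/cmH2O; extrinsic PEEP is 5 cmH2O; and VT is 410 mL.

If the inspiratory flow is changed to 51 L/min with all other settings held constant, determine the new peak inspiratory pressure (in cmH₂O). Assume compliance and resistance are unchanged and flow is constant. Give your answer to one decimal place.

15.9

Flow: 43 L/min ÷ 60 = 0.7167 L/s.
New flow: 51 L/min ÷ 60 = 0.85 L/s.
PIP = Vt/C + R·V̇ + PEEP (constant-flow equation of motion).
Only the resistive term changes: ΔPIP = R × ΔV̇ = 7.5 × (0.85 − 0.7167) = 7.5 × 0.1333 = 0.9998 cmH2O.
Original PIP = 410/91.1 + 7.5×0.7167 + 5 = 14.876 cmH2O; new PIP = 14.876 + (0.9998) = 15.876 cmH2O.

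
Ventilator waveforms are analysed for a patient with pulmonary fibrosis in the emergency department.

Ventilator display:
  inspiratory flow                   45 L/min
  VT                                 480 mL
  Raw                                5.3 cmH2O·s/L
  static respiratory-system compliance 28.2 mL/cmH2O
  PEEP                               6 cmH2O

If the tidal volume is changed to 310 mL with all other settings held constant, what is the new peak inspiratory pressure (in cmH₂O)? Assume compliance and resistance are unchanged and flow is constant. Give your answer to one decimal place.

21.0

Flow: 45 L/min ÷ 60 = 0.75 L/s.
PIP = Vt/C + R·V̇ + PEEP (constant-flow equation of motion).
Only the elastic term changes: ΔPIP = ΔVt / C = (310 − 480) / 28.2 = -6.028 cmH2O.
Original PIP = 480/28.2 + 5.3×0.75 + 6 = 26.996 cmH2O; new PIP = 26.996 + (-6.028) = 20.968 cmH2O.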